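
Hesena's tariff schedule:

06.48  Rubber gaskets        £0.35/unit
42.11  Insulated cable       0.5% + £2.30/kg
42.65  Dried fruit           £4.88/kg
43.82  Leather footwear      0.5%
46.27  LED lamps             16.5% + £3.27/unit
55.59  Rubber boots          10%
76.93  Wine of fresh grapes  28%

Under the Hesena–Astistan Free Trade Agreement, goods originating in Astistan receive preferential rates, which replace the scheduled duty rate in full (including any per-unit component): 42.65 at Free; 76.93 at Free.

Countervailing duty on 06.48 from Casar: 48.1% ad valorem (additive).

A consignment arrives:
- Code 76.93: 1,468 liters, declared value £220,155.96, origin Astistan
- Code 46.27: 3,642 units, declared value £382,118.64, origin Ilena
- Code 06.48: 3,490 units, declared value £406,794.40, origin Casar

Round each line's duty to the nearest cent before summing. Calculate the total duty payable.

£271,848.53

Line 1 (76.93, Astistan, 1,468 liters, £220,155.96):
Base rate for 76.93 is 28%.
Origin Astistan qualifies under the Hesena–Astistan agreement and 76.93 is covered: preferential rate Free applies instead.
Duty = £220,155.96 × 0% = £0.00.
Line 2 (46.27, Ilena, 3,642 units, £382,118.64):
Base rate for 46.27 is 16.5% + £3.27/unit.
Duty = £382,118.64 × 16.5% + 3,642 × £3.27 = £74,958.92.
Line 3 (06.48, Casar, 3,490 units, £406,794.40):
Base rate for 06.48 is £0.35/unit.
Additional duty on 06.48 from Casar: +48.1% ad valorem. Applied ad valorem rate = 48.1%.
Duty = £406,794.40 × 48.1% + 3,490 × £0.35 = £196,889.61.
Total = £0.00 + £74,958.92 + £196,889.61 = £271,848.53.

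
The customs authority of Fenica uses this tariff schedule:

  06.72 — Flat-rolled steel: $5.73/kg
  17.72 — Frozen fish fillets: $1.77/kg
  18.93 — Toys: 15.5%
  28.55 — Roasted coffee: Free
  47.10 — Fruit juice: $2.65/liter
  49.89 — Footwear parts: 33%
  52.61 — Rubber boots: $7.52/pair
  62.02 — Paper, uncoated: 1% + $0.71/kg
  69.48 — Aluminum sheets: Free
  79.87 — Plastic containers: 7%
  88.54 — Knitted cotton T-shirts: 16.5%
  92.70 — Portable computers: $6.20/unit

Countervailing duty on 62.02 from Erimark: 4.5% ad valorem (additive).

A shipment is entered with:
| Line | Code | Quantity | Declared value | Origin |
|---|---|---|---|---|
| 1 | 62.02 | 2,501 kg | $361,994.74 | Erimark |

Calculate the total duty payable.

$21,685.42

Line 1 (62.02, Erimark, 2,501 kg, $361,994.74):
Base rate for 62.02 is 1% + $0.71/kg.
Additional duty on 62.02 from Erimark: +4.5%. Applied ad valorem rate: 1% + 4.5% = 5.5%.
Duty = $361,994.74 × 5.5% + 2,501 × $0.71 = $21,685.42.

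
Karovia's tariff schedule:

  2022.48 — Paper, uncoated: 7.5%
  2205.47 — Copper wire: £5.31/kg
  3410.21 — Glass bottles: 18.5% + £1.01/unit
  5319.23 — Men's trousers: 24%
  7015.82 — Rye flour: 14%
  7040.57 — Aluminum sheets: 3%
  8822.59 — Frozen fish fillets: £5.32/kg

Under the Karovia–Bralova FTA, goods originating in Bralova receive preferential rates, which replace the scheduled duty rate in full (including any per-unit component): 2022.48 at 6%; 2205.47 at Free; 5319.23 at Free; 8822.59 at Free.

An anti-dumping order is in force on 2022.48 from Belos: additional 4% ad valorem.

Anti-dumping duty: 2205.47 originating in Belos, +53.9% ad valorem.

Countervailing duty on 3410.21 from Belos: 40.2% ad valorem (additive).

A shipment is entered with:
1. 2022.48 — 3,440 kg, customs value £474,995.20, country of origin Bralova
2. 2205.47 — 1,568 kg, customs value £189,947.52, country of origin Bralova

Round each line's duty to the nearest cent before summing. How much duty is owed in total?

£28,499.71

Line 1 (2022.48, Bralova, 3,440 kg, £474,995.20):
Base rate for 2022.48 is 7.5%.
Origin Bralova qualifies under the Karovia–Bralova agreement and 2022.48 is covered: preferential rate 6% applies instead.
The additional-duty order on 2022.48 targets Belos, not Bralova; it does not apply.
Duty = £474,995.20 × 6% = £28,499.71.
Line 2 (2205.47, Bralova, 1,568 kg, £189,947.52):
Base rate for 2205.47 is £5.31/kg.
Origin Bralova qualifies under the Karovia–Bralova agreement and 2205.47 is covered: preferential rate Free applies instead.
The additional-duty order on 2205.47 targets Belos, not Bralova; it does not apply.
Duty = £189,947.52 × 0% = £0.00.
Total = £28,499.71 + £0.00 = £28,499.71.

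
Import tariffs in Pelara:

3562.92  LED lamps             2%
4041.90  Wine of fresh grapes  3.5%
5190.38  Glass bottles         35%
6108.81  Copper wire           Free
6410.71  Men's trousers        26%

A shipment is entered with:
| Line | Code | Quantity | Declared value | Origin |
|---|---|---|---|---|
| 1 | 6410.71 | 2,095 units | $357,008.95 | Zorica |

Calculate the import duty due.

$92,822.33

Line 1 (6410.71, Zorica, 2,095 units, $357,008.95):
Base rate for 6410.71 is 26%.
Duty = $357,008.95 × 26% = $92,822.33.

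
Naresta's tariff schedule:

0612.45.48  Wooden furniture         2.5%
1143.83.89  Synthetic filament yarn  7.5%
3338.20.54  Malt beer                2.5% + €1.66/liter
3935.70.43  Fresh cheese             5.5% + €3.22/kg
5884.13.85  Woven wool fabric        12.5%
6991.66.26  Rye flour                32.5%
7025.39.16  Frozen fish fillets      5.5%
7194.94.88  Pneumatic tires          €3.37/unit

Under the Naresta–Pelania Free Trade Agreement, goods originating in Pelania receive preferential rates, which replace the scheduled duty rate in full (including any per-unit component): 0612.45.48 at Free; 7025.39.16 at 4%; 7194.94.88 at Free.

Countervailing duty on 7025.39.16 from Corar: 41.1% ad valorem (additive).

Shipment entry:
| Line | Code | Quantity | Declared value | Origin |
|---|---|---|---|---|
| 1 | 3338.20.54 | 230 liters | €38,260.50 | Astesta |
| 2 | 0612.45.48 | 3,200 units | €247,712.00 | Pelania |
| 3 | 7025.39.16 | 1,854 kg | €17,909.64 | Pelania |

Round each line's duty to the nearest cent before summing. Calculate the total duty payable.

Line 1 (3338.20.54, Astesta, 230 liters, €38,260.50):
Base rate for 3338.20.54 is 2.5% + €1.66/liter.
Duty = €38,260.50 × 2.5% + 230 × €1.66 = €1,338.31.
Line 2 (0612.45.48, Pelania, 3,200 units, €247,712.00):
Base rate for 0612.45.48 is 2.5%.
Origin Pelania qualifies under the Naresta–Pelania agreement and 0612.45.48 is covered: preferential rate Free applies instead.
Duty = €247,712.00 × 0% = €0.00.
Line 3 (7025.39.16, Pelania, 1,854 kg, €17,909.64):
Base rate for 7025.39.16 is 5.5%.
Origin Pelania qualifies under the Naresta–Pelania agreement and 7025.39.16 is covered: preferential rate 4% applies instead.
The additional-duty order on 7025.39.16 targets Corar, not Pelania; it does not apply.
Duty = €17,909.64 × 4% = €716.39.
Total = €1,338.31 + €0.00 + €716.39 = €2,054.70.

€2,054.70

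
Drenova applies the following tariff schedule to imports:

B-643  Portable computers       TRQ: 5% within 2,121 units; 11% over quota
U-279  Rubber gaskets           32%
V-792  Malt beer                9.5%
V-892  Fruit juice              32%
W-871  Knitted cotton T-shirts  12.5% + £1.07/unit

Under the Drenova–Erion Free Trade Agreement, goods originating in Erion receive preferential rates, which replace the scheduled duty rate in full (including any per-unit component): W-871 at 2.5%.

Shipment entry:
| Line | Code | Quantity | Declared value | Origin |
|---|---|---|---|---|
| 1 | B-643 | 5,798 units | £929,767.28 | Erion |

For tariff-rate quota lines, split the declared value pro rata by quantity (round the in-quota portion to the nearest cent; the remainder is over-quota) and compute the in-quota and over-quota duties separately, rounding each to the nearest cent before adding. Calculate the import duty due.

£81,866.99

Line 1 (B-643, Erion, 5,798 units, £929,767.28):
Code B-643 is under a tariff-rate quota (threshold 2,121 units). In-quota: 2,121 units at 5%; over-quota: 3,677 units at 11%.
Pro-rata value split: in-quota = £929,767.28 × 2,121/5,798 = £340,123.56; over-quota = £929,767.28 − £340,123.56 = £589,643.72.
In-quota duty = £340,123.56 × 5% = £17,006.18. Over-quota duty = £589,643.72 × 11% = £64,860.81.
Line duty = £17,006.18 + £64,860.81 = £81,866.99.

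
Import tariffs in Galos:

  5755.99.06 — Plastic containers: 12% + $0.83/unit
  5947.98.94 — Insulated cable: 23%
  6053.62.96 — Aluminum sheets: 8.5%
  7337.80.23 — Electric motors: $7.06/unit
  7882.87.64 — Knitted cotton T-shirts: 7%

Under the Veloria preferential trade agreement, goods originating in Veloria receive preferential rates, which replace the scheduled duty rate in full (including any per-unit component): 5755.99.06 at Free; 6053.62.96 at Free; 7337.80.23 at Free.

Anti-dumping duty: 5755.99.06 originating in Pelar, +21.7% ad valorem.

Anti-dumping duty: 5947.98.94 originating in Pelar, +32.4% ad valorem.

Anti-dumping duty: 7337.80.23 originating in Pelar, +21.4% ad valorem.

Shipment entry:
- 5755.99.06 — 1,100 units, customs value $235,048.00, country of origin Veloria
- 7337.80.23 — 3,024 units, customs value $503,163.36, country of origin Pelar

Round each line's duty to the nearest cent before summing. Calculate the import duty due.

Line 1 (5755.99.06, Veloria, 1,100 units, $235,048.00):
Base rate for 5755.99.06 is 12% + $0.83/unit.
Origin Veloria qualifies under the Galos–Veloria agreement and 5755.99.06 is covered: preferential rate Free applies instead.
The additional-duty order on 5755.99.06 targets Pelar, not Veloria; it does not apply.
Duty = $235,048.00 × 0% = $0.00.
Line 2 (7337.80.23, Pelar, 3,024 units, $503,163.36):
Base rate for 7337.80.23 is $7.06/unit.
7337.80.23 has an FTA preferential rate, but origin Pelar is not Veloria; base rate stands.
Additional duty on 7337.80.23 from Pelar: +21.4% ad valorem. Applied ad valorem rate = 21.4%.
Duty = $503,163.36 × 21.4% + 3,024 × $7.06 = $129,026.40.
Total = $0.00 + $129,026.40 = $129,026.40.

$129,026.40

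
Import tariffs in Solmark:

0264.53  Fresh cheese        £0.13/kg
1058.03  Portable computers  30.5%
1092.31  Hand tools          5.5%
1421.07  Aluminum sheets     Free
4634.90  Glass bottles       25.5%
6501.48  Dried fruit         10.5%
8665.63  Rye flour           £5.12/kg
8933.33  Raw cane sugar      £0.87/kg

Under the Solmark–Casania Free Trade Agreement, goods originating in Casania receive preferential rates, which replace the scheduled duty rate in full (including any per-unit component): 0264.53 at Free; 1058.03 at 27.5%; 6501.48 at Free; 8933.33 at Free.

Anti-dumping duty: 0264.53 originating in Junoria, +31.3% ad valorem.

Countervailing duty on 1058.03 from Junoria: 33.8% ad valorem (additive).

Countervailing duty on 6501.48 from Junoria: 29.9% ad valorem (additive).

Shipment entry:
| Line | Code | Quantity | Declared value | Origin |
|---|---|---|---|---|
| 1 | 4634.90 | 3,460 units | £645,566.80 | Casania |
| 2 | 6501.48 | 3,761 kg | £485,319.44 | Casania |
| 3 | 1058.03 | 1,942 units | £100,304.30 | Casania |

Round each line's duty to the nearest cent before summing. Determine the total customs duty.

Line 1 (4634.90, Casania, 3,460 units, £645,566.80):
Base rate for 4634.90 is 25.5%.
Origin Casania is the FTA partner but 4634.90 is not on the preference list; base rate stands.
Duty = £645,566.80 × 25.5% = £164,619.53.
Line 2 (6501.48, Casania, 3,761 kg, £485,319.44):
Base rate for 6501.48 is 10.5%.
Origin Casania qualifies under the Solmark–Casania agreement and 6501.48 is covered: preferential rate Free applies instead.
The additional-duty order on 6501.48 targets Junoria, not Casania; it does not apply.
Duty = £485,319.44 × 0% = £0.00.
Line 3 (1058.03, Casania, 1,942 units, £100,304.30):
Base rate for 1058.03 is 30.5%.
Origin Casania qualifies under the Solmark–Casania agreement and 1058.03 is covered: preferential rate 27.5% applies instead.
The additional-duty order on 1058.03 targets Junoria, not Casania; it does not apply.
Duty = £100,304.30 × 27.5% = £27,583.68.
Total = £164,619.53 + £0.00 + £27,583.68 = £192,203.21.

£192,203.21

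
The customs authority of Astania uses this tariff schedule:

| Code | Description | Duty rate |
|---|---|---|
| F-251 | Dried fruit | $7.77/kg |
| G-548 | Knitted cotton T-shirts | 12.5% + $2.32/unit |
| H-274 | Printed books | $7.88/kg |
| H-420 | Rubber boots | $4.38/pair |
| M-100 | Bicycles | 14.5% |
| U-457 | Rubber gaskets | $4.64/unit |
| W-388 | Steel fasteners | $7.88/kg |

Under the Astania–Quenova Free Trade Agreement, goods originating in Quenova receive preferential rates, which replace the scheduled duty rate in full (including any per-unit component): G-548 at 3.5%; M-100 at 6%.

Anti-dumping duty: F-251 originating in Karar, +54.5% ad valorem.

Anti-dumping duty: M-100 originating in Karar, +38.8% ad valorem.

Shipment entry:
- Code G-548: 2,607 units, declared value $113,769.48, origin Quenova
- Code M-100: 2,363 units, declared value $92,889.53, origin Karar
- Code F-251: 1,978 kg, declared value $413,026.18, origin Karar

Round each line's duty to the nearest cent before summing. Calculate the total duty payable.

Line 1 (G-548, Quenova, 2,607 units, $113,769.48):
Base rate for G-548 is 12.5% + $2.32/unit.
Origin Quenova qualifies under the Astania–Quenova agreement and G-548 is covered: preferential rate 3.5% applies instead.
Duty = $113,769.48 × 3.5% = $3,981.93.
Line 2 (M-100, Karar, 2,363 units, $92,889.53):
Base rate for M-100 is 14.5%.
M-100 has an FTA preferential rate, but origin Karar is not Quenova; base rate stands.
Additional duty on M-100 from Karar: +38.8%. Applied ad valorem rate: 14.5% + 38.8% = 53.3%.
Duty = $92,889.53 × 53.3% = $49,510.12.
Line 3 (F-251, Karar, 1,978 kg, $413,026.18):
Base rate for F-251 is $7.77/kg.
Additional duty on F-251 from Karar: +54.5% ad valorem. Applied ad valorem rate = 54.5%.
Duty = $413,026.18 × 54.5% + 1,978 × $7.77 = $240,468.33.
Total = $3,981.93 + $49,510.12 + $240,468.33 = $293,960.38.

$293,960.38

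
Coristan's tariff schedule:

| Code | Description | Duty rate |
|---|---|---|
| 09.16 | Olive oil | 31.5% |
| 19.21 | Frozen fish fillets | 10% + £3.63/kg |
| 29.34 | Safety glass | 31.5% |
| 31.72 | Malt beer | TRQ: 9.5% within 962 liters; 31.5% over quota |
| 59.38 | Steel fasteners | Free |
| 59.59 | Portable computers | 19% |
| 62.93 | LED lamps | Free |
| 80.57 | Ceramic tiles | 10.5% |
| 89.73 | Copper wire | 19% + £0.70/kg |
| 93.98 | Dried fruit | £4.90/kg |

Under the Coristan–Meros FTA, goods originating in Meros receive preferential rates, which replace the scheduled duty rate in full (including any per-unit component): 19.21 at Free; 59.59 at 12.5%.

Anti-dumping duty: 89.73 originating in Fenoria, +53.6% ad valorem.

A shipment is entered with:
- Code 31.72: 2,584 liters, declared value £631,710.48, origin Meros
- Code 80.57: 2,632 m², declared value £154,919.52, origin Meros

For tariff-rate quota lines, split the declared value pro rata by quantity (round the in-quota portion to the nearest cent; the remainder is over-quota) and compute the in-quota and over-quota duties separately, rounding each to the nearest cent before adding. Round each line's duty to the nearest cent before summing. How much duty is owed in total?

Line 1 (31.72, Meros, 2,584 liters, £631,710.48):
Code 31.72 is under a tariff-rate quota (threshold 962 liters). In-quota: 962 liters at 9.5%; over-quota: 1,622 liters at 31.5%.
Pro-rata value split: in-quota = £631,710.48 × 962/2,584 = £235,180.14; over-quota = £631,710.48 − £235,180.14 = £396,530.34.
In-quota duty = £235,180.14 × 9.5% = £22,342.11. Over-quota duty = £396,530.34 × 31.5% = £124,907.06.
Line duty = £22,342.11 + £124,907.06 = £147,249.17.
Line 2 (80.57, Meros, 2,632 m², £154,919.52):
Base rate for 80.57 is 10.5%.
Origin Meros is the FTA partner but 80.57 is not on the preference list; base rate stands.
Duty = £154,919.52 × 10.5% = £16,266.55.
Total = £147,249.17 + £16,266.55 = £163,515.72.

£163,515.72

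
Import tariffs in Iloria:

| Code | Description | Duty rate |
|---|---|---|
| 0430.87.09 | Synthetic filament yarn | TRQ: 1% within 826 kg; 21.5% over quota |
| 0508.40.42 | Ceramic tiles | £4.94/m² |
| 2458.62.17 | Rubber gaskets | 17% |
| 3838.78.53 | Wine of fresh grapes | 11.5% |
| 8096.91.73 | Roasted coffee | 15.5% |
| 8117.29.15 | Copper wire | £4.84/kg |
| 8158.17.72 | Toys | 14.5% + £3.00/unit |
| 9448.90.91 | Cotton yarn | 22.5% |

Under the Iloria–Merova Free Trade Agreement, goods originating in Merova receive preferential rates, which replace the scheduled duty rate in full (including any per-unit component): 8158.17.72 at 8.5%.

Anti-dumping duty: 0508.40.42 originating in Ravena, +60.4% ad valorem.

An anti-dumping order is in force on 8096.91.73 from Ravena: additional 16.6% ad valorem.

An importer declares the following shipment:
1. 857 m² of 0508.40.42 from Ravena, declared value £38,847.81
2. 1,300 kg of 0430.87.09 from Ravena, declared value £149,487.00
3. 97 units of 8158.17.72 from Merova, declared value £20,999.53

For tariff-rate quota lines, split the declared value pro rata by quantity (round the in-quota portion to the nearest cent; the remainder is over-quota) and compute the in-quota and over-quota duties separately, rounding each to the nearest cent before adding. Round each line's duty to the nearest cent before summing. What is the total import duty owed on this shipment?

£42,151.07

Line 1 (0508.40.42, Ravena, 857 m², £38,847.81):
Base rate for 0508.40.42 is £4.94/m².
Additional duty on 0508.40.42 from Ravena: +60.4% ad valorem. Applied ad valorem rate = 60.4%.
Duty = £38,847.81 × 60.4% + 857 × £4.94 = £27,697.66.
Line 2 (0430.87.09, Ravena, 1,300 kg, £149,487.00):
Code 0430.87.09 is under a tariff-rate quota (threshold 826 kg). In-quota: 826 kg at 1%; over-quota: 474 kg at 21.5%.
Pro-rata value split: in-quota = £149,487.00 × 826/1,300 = £94,981.74; over-quota = £149,487.00 − £94,981.74 = £54,505.26.
In-quota duty = £94,981.74 × 1% = £949.82. Over-quota duty = £54,505.26 × 21.5% = £11,718.63.
Line duty = £949.82 + £11,718.63 = £12,668.45.
Line 3 (8158.17.72, Merova, 97 units, £20,999.53):
Base rate for 8158.17.72 is 14.5% + £3.00/unit.
Origin Merova qualifies under the Iloria–Merova agreement and 8158.17.72 is covered: preferential rate 8.5% applies instead.
Duty = £20,999.53 × 8.5% = £1,784.96.
Total = £27,697.66 + £12,668.45 + £1,784.96 = £42,151.07.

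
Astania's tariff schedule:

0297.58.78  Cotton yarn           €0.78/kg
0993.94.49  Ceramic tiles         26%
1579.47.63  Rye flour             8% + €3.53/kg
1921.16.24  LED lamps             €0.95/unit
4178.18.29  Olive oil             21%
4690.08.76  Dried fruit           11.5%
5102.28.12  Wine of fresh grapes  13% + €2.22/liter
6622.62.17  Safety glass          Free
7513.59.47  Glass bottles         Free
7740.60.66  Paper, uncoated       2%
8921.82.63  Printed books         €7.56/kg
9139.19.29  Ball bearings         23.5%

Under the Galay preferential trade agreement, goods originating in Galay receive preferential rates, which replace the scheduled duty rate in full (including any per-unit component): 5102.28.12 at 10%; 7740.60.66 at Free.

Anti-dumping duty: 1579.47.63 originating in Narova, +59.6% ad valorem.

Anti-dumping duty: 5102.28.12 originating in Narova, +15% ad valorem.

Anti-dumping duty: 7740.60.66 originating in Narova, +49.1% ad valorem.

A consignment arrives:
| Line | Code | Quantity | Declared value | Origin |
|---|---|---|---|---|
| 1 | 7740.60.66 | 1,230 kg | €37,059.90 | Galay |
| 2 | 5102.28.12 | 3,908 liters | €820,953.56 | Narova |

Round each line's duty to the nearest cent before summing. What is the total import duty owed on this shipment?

€238,542.76

Line 1 (7740.60.66, Galay, 1,230 kg, €37,059.90):
Base rate for 7740.60.66 is 2%.
Origin Galay qualifies under the Astania–Galay agreement and 7740.60.66 is covered: preferential rate Free applies instead.
The additional-duty order on 7740.60.66 targets Narova, not Galay; it does not apply.
Duty = €37,059.90 × 0% = €0.00.
Line 2 (5102.28.12, Narova, 3,908 liters, €820,953.56):
Base rate for 5102.28.12 is 13% + €2.22/liter.
5102.28.12 has an FTA preferential rate, but origin Narova is not Galay; base rate stands.
Additional duty on 5102.28.12 from Narova: +15%. Applied ad valorem rate: 13% + 15% = 28%.
Duty = €820,953.56 × 28% + 3,908 × €2.22 = €238,542.76.
Total = €0.00 + €238,542.76 = €238,542.76.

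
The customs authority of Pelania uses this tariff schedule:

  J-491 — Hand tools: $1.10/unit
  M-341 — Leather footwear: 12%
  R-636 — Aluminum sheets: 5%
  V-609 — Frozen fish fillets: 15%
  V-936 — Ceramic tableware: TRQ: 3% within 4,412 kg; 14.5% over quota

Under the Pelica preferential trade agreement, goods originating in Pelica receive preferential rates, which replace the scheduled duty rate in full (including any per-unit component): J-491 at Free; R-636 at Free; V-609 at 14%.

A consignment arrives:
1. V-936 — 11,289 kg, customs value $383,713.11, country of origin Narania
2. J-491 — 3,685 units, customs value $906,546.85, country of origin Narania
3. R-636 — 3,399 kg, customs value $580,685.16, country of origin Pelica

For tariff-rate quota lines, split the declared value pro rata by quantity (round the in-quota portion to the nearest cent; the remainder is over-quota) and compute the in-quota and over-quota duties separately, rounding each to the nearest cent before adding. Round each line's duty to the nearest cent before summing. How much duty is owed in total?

Line 1 (V-936, Narania, 11,289 kg, $383,713.11):
Code V-936 is under a tariff-rate quota (threshold 4,412 kg). In-quota: 4,412 kg at 3%; over-quota: 6,877 kg at 14.5%.
Pro-rata value split: in-quota = $383,713.11 × 4,412/11,289 = $149,963.88; over-quota = $383,713.11 − $149,963.88 = $233,749.23.
In-quota duty = $149,963.88 × 3% = $4,498.92. Over-quota duty = $233,749.23 × 14.5% = $33,893.64.
Line duty = $4,498.92 + $33,893.64 = $38,392.56.
Line 2 (J-491, Narania, 3,685 units, $906,546.85):
Base rate for J-491 is $1.10/unit.
J-491 has an FTA preferential rate, but origin Narania is not Pelica; base rate stands.
Duty = 3,685 × $1.10 = $4,053.50.
Line 3 (R-636, Pelica, 3,399 kg, $580,685.16):
Base rate for R-636 is 5%.
Origin Pelica qualifies under the Pelania–Pelica agreement and R-636 is covered: preferential rate Free applies instead.
Duty = $580,685.16 × 0% = $0.00.
Total = $38,392.56 + $4,053.50 + $0.00 = $42,446.06.

$42,446.06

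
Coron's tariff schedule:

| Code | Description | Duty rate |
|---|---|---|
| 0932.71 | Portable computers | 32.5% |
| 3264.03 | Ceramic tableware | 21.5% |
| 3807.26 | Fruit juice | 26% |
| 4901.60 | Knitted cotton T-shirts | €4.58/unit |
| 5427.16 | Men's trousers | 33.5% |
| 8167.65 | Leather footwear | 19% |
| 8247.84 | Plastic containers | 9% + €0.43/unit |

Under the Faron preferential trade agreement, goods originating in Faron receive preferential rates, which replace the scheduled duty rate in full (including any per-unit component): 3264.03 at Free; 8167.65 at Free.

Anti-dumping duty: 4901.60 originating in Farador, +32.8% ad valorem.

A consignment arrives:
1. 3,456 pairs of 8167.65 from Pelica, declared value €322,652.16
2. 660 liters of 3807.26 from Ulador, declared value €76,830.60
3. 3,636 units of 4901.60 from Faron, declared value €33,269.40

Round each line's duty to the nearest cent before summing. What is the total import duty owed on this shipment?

€97,932.75

Line 1 (8167.65, Pelica, 3,456 pairs, €322,652.16):
Base rate for 8167.65 is 19%.
8167.65 has an FTA preferential rate, but origin Pelica is not Faron; base rate stands.
Duty = €322,652.16 × 19% = €61,303.91.
Line 2 (3807.26, Ulador, 660 liters, €76,830.60):
Base rate for 3807.26 is 26%.
Duty = €76,830.60 × 26% = €19,975.96.
Line 3 (4901.60, Faron, 3,636 units, €33,269.40):
Base rate for 4901.60 is €4.58/unit.
Origin Faron is the FTA partner but 4901.60 is not on the preference list; base rate stands.
The additional-duty order on 4901.60 targets Farador, not Faron; it does not apply.
Duty = 3,636 × €4.58 = €16,652.88.
Total = €61,303.91 + €19,975.96 + €16,652.88 = €97,932.75.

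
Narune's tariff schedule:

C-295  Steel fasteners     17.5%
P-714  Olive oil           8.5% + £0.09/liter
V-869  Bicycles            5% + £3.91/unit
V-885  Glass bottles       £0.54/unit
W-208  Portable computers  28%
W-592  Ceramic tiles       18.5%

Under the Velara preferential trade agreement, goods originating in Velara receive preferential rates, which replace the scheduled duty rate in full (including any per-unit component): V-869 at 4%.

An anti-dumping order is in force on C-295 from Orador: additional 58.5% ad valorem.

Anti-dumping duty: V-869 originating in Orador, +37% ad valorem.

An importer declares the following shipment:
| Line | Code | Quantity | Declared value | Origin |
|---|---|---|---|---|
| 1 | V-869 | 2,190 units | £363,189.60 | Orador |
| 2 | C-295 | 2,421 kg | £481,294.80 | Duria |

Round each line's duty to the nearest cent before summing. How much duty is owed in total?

Line 1 (V-869, Orador, 2,190 units, £363,189.60):
Base rate for V-869 is 5% + £3.91/unit.
V-869 has an FTA preferential rate, but origin Orador is not Velara; base rate stands.
Additional duty on V-869 from Orador: +37%. Applied ad valorem rate: 5% + 37% = 42%.
Duty = £363,189.60 × 42% + 2,190 × £3.91 = £161,102.53.
Line 2 (C-295, Duria, 2,421 kg, £481,294.80):
Base rate for C-295 is 17.5%.
The additional-duty order on C-295 targets Orador, not Duria; it does not apply.
Duty = £481,294.80 × 17.5% = £84,226.59.
Total = £161,102.53 + £84,226.59 = £245,329.12.

£245,329.12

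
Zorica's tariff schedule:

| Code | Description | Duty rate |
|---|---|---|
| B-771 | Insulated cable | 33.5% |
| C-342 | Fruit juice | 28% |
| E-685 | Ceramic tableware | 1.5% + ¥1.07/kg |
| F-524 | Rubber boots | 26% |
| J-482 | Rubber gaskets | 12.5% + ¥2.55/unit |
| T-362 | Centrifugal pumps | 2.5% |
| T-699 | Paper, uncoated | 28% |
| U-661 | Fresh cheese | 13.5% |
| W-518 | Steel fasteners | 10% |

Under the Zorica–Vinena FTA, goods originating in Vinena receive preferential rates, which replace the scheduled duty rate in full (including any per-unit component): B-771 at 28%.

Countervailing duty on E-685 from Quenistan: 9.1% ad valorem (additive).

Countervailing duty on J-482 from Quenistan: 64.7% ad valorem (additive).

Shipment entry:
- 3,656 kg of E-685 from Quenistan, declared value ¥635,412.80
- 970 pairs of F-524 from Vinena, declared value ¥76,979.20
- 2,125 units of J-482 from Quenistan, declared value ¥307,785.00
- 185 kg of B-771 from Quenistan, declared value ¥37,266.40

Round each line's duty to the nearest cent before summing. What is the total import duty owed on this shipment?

¥346,793.28

Line 1 (E-685, Quenistan, 3,656 kg, ¥635,412.80):
Base rate for E-685 is 1.5% + ¥1.07/kg.
Additional duty on E-685 from Quenistan: +9.1%. Applied ad valorem rate: 1.5% + 9.1% = 10.6%.
Duty = ¥635,412.80 × 10.6% + 3,656 × ¥1.07 = ¥71,265.68.
Line 2 (F-524, Vinena, 970 pairs, ¥76,979.20):
Base rate for F-524 is 26%.
Origin Vinena is the FTA partner but F-524 is not on the preference list; base rate stands.
Duty = ¥76,979.20 × 26% = ¥20,014.59.
Line 3 (J-482, Quenistan, 2,125 units, ¥307,785.00):
Base rate for J-482 is 12.5% + ¥2.55/unit.
Additional duty on J-482 from Quenistan: +64.7%. Applied ad valorem rate: 12.5% + 64.7% = 77.2%.
Duty = ¥307,785.00 × 77.2% + 2,125 × ¥2.55 = ¥243,028.77.
Line 4 (B-771, Quenistan, 185 kg, ¥37,266.40):
Base rate for B-771 is 33.5%.
B-771 has an FTA preferential rate, but origin Quenistan is not Vinena; base rate stands.
Duty = ¥37,266.40 × 33.5% = ¥12,484.24.
Total = ¥71,265.68 + ¥20,014.59 + ¥243,028.77 + ¥12,484.24 = ¥346,793.28.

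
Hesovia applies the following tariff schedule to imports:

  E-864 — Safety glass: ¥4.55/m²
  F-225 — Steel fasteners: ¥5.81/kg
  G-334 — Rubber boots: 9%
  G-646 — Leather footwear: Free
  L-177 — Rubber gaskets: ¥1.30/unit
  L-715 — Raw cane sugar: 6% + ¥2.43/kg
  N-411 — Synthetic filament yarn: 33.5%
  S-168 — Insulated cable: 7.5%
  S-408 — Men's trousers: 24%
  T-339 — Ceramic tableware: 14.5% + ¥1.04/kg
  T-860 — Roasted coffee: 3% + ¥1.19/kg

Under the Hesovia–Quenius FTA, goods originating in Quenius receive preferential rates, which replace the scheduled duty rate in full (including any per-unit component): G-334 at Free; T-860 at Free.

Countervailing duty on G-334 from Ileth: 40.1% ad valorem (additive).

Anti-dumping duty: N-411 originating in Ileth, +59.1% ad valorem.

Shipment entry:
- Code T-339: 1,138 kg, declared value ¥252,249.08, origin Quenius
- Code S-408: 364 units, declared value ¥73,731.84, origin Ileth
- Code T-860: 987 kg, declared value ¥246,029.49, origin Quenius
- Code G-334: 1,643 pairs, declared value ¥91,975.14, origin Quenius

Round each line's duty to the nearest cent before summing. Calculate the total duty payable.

Line 1 (T-339, Quenius, 1,138 kg, ¥252,249.08):
Base rate for T-339 is 14.5% + ¥1.04/kg.
Origin Quenius is the FTA partner but T-339 is not on the preference list; base rate stands.
Duty = ¥252,249.08 × 14.5% + 1,138 × ¥1.04 = ¥37,759.64.
Line 2 (S-408, Ileth, 364 units, ¥73,731.84):
Base rate for S-408 is 24%.
Duty = ¥73,731.84 × 24% = ¥17,695.64.
Line 3 (T-860, Quenius, 987 kg, ¥246,029.49):
Base rate for T-860 is 3% + ¥1.19/kg.
Origin Quenius qualifies under the Hesovia–Quenius agreement and T-860 is covered: preferential rate Free applies instead.
Duty = ¥246,029.49 × 0% = ¥0.00.
Line 4 (G-334, Quenius, 1,643 pairs, ¥91,975.14):
Base rate for G-334 is 9%.
Origin Quenius qualifies under the Hesovia–Quenius agreement and G-334 is covered: preferential rate Free applies instead.
The additional-duty order on G-334 targets Ileth, not Quenius; it does not apply.
Duty = ¥91,975.14 × 0% = ¥0.00.
Total = ¥37,759.64 + ¥17,695.64 + ¥0.00 + ¥0.00 = ¥55,455.28.

¥55,455.28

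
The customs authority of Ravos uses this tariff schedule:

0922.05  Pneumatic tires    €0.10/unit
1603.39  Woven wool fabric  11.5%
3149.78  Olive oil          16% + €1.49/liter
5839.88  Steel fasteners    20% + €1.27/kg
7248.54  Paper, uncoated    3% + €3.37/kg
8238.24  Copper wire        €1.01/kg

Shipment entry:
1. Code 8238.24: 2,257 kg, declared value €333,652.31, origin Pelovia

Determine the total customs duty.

€2,279.57

Line 1 (8238.24, Pelovia, 2,257 kg, €333,652.31):
Base rate for 8238.24 is €1.01/kg.
Duty = 2,257 × €1.01 = €2,279.57.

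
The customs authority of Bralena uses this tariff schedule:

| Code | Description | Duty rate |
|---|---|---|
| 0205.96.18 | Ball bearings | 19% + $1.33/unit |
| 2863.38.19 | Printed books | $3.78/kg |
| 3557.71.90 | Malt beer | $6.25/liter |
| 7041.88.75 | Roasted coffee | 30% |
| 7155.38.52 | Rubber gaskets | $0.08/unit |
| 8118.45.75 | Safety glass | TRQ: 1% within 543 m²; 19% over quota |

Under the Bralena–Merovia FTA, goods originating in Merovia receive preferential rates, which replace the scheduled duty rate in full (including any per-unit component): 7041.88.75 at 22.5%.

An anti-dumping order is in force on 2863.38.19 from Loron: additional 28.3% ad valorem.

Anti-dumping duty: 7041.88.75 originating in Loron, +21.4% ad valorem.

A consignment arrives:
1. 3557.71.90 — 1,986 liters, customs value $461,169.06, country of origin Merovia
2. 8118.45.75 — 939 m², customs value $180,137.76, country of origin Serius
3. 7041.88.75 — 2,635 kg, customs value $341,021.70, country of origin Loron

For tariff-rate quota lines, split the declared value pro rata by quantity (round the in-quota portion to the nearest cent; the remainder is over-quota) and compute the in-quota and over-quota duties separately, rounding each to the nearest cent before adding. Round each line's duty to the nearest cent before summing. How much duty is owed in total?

$203,173.38

Line 1 (3557.71.90, Merovia, 1,986 liters, $461,169.06):
Base rate for 3557.71.90 is $6.25/liter.
Origin Merovia is the FTA partner but 3557.71.90 is not on the preference list; base rate stands.
Duty = 1,986 × $6.25 = $12,412.50.
Line 2 (8118.45.75, Serius, 939 m², $180,137.76):
Code 8118.45.75 is under a tariff-rate quota (threshold 543 m²). In-quota: 543 m² at 1%; over-quota: 396 m² at 19%.
Pro-rata value split: in-quota = $180,137.76 × 543/939 = $104,169.12; over-quota = $180,137.76 − $104,169.12 = $75,968.64.
In-quota duty = $104,169.12 × 1% = $1,041.69. Over-quota duty = $75,968.64 × 19% = $14,434.04.
Line duty = $1,041.69 + $14,434.04 = $15,475.73.
Line 3 (7041.88.75, Loron, 2,635 kg, $341,021.70):
Base rate for 7041.88.75 is 30%.
7041.88.75 has an FTA preferential rate, but origin Loron is not Merovia; base rate stands.
Additional duty on 7041.88.75 from Loron: +21.4%. Applied ad valorem rate: 30% + 21.4% = 51.4%.
Duty = $341,021.70 × 51.4% = $175,285.15.
Total = $12,412.50 + $15,475.73 + $175,285.15 = $203,173.38.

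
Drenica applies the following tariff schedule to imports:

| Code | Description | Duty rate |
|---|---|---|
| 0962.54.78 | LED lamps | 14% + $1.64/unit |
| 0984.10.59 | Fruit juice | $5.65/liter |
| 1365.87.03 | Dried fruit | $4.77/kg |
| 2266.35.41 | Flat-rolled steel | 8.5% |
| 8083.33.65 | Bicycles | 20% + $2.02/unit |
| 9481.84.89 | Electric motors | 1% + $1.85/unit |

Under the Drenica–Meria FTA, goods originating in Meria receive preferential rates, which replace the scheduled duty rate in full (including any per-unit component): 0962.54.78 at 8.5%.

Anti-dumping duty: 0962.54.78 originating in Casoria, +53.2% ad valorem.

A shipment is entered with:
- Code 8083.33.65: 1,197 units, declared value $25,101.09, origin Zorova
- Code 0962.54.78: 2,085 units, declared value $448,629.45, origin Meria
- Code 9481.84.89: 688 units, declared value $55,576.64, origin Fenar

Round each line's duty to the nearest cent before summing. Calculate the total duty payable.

$47,400.23

Line 1 (8083.33.65, Zorova, 1,197 units, $25,101.09):
Base rate for 8083.33.65 is 20% + $2.02/unit.
Duty = $25,101.09 × 20% + 1,197 × $2.02 = $7,438.16.
Line 2 (0962.54.78, Meria, 2,085 units, $448,629.45):
Base rate for 0962.54.78 is 14% + $1.64/unit.
Origin Meria qualifies under the Drenica–Meria agreement and 0962.54.78 is covered: preferential rate 8.5% applies instead.
The additional-duty order on 0962.54.78 targets Casoria, not Meria; it does not apply.
Duty = $448,629.45 × 8.5% = $38,133.50.
Line 3 (9481.84.89, Fenar, 688 units, $55,576.64):
Base rate for 9481.84.89 is 1% + $1.85/unit.
Duty = $55,576.64 × 1% + 688 × $1.85 = $1,828.57.
Total = $7,438.16 + $38,133.50 + $1,828.57 = $47,400.23.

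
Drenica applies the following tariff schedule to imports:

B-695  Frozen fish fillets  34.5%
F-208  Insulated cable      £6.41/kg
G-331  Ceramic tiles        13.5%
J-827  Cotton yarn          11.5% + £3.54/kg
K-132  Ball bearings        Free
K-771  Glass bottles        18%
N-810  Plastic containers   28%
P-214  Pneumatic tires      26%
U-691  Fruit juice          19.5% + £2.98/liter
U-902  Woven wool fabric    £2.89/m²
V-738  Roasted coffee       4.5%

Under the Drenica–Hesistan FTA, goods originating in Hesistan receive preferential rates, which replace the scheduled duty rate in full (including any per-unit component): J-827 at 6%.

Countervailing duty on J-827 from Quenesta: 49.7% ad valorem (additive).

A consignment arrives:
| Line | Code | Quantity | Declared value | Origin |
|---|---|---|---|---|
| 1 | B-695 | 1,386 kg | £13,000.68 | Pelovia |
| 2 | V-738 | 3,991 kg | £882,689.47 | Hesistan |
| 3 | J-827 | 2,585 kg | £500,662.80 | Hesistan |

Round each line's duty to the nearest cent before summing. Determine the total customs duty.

Line 1 (B-695, Pelovia, 1,386 kg, £13,000.68):
Base rate for B-695 is 34.5%.
Duty = £13,000.68 × 34.5% = £4,485.23.
Line 2 (V-738, Hesistan, 3,991 kg, £882,689.47):
Base rate for V-738 is 4.5%.
Origin Hesistan is the FTA partner but V-738 is not on the preference list; base rate stands.
Duty = £882,689.47 × 4.5% = £39,721.03.
Line 3 (J-827, Hesistan, 2,585 kg, £500,662.80):
Base rate for J-827 is 11.5% + £3.54/kg.
Origin Hesistan qualifies under the Drenica–Hesistan agreement and J-827 is covered: preferential rate 6% applies instead.
The additional-duty order on J-827 targets Quenesta, not Hesistan; it does not apply.
Duty = £500,662.80 × 6% = £30,039.77.
Total = £4,485.23 + £39,721.03 + £30,039.77 = £74,246.03.

£74,246.03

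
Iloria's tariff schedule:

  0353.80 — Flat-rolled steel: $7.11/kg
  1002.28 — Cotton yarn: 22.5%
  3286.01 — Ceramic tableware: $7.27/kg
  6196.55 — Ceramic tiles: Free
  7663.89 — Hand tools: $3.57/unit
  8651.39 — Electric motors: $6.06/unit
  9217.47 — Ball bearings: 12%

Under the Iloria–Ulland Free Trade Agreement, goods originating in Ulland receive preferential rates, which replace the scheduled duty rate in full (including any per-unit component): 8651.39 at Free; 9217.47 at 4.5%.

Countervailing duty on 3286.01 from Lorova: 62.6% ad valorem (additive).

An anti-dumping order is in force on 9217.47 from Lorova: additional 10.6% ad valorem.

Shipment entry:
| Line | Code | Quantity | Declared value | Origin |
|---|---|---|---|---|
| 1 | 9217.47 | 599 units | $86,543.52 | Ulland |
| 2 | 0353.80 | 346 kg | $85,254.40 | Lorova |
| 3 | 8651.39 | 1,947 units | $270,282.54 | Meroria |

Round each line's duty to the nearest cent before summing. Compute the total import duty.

$18,153.34

Line 1 (9217.47, Ulland, 599 units, $86,543.52):
Base rate for 9217.47 is 12%.
Origin Ulland qualifies under the Iloria–Ulland agreement and 9217.47 is covered: preferential rate 4.5% applies instead.
The additional-duty order on 9217.47 targets Lorova, not Ulland; it does not apply.
Duty = $86,543.52 × 4.5% = $3,894.46.
Line 2 (0353.80, Lorova, 346 kg, $85,254.40):
Base rate for 0353.80 is $7.11/kg.
Duty = 346 × $7.11 = $2,460.06.
Line 3 (8651.39, Meroria, 1,947 units, $270,282.54):
Base rate for 8651.39 is $6.06/unit.
8651.39 has an FTA preferential rate, but origin Meroria is not Ulland; base rate stands.
Duty = 1,947 × $6.06 = $11,798.82.
Total = $3,894.46 + $2,460.06 + $11,798.82 = $18,153.34.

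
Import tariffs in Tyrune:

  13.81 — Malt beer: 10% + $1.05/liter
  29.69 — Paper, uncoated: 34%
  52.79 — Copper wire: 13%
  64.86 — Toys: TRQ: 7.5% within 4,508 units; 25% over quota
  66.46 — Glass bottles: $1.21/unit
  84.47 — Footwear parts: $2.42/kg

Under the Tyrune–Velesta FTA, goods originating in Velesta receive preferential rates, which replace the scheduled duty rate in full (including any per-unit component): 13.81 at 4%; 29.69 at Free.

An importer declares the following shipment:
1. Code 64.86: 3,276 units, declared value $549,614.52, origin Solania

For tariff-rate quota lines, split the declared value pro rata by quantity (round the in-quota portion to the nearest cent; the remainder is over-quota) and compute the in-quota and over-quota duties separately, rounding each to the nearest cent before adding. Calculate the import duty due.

$41,221.09

Line 1 (64.86, Solania, 3,276 units, $549,614.52):
Code 64.86 is under a tariff-rate quota (threshold 4,508 units). Quantity 3,276 units is within the quota, so the in-quota rate 7.5% applies to the full value.
Duty = $549,614.52 × 7.5% = $41,221.09.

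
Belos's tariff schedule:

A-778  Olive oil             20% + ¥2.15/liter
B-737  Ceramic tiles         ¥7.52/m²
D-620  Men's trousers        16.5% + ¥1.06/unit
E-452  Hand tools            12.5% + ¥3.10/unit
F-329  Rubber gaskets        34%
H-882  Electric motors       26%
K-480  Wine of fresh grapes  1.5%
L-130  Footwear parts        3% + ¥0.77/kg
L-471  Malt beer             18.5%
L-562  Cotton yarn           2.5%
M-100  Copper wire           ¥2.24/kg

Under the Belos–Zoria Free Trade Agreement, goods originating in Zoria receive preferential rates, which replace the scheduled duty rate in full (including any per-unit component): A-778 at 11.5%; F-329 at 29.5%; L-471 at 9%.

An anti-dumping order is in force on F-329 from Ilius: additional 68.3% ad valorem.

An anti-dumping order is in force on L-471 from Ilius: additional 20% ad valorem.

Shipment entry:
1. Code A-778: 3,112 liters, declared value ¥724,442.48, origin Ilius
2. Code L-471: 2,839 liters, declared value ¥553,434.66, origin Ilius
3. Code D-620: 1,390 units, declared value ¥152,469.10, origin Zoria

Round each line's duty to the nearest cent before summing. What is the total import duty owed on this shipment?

¥391,282.44

Line 1 (A-778, Ilius, 3,112 liters, ¥724,442.48):
Base rate for A-778 is 20% + ¥2.15/liter.
A-778 has an FTA preferential rate, but origin Ilius is not Zoria; base rate stands.
Duty = ¥724,442.48 × 20% + 3,112 × ¥2.15 = ¥151,579.30.
Line 2 (L-471, Ilius, 2,839 liters, ¥553,434.66):
Base rate for L-471 is 18.5%.
L-471 has an FTA preferential rate, but origin Ilius is not Zoria; base rate stands.
Additional duty on L-471 from Ilius: +20%. Applied ad valorem rate: 18.5% + 20% = 38.5%.
Duty = ¥553,434.66 × 38.5% = ¥213,072.34.
Line 3 (D-620, Zoria, 1,390 units, ¥152,469.10):
Base rate for D-620 is 16.5% + ¥1.06/unit.
Origin Zoria is the FTA partner but D-620 is not on the preference list; base rate stands.
Duty = ¥152,469.10 × 16.5% + 1,390 × ¥1.06 = ¥26,630.80.
Total = ¥151,579.30 + ¥213,072.34 + ¥26,630.80 = ¥391,282.44.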